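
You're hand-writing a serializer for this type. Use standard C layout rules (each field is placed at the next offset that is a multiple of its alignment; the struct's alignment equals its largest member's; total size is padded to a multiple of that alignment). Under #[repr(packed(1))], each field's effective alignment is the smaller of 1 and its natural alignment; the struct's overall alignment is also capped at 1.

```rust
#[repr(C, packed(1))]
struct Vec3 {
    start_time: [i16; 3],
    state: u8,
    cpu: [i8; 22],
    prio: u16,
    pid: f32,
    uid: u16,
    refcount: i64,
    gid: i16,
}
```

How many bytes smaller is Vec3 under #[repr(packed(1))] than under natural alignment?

natural layout:
  @0: start_time [6B, align 2] → 6
  @6: state [1B, align 1] → 7
  @7: cpu [22B, align 1] → 29
  +1 pad (align 2)
  @30: prio [2B, align 2] → 32
  @32: pid [4B, align 4] → 36
  @36: uid [2B, align 2] → 38
  +2 pad (align 8)
  @40: refcount [8B, align 8] → 48
  @48: gid [2B, align 2] → 50
  +6 tail pad (align 8)
  size 56, align 8
packed(1) layout:
  @0: start_time [6B, align 1] → 6
  @6: state [1B, align 1] → 7
  @7: cpu [22B, align 1] → 29
  @29: prio [2B, align 1] → 31
  @31: pid [4B, align 1] → 35
  @35: uid [2B, align 1] → 37
  @37: refcount [8B, align 1] → 45
  @45: gid [2B, align 1] → 47
  size 47, align 1
56 − 47 = 9

9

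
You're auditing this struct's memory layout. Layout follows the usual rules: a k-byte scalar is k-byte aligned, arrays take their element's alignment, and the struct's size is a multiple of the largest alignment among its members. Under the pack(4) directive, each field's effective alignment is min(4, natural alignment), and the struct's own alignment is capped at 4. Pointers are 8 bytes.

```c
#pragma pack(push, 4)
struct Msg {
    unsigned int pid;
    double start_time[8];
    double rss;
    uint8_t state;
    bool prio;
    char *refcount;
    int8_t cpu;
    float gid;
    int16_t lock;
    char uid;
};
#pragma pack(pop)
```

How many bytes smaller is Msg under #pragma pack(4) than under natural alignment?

natural layout:
  pid at 0 (size 4, align 4) → ends 4
  pad 4 to align 8 for start_time
  start_time at 8 (size 64, align 8) → ends 72
  rss at 72 (size 8, align 8) → ends 80
  state at 80 (size 1, align 1) → ends 81
  prio at 81 (size 1, align 1) → ends 82
  pad 6 to align 8 for refcount
  refcount at 88 (size 8, align 8) → ends 96
  cpu at 96 (size 1, align 1) → ends 97
  pad 3 to align 4 for gid
  gid at 100 (size 4, align 4) → ends 104
  lock at 104 (size 2, align 2) → ends 106
  uid at 106 (size 1, align 1) → ends 107
  tail pad 5 to reach multiple of 8
  total 112 bytes, alignment 8
packed(4) layout:
  pid at 0 (size 4, align 4) → ends 4
  start_time at 4 (size 64, align 4) → ends 68
  rss at 68 (size 8, align 4) → ends 76
  state at 76 (size 1, align 1) → ends 77
  prio at 77 (size 1, align 1) → ends 78
  pad 2 to align 4 for refcount
  refcount at 80 (size 8, align 4) → ends 88
  cpu at 88 (size 1, align 1) → ends 89
  pad 3 to align 4 for gid
  gid at 92 (size 4, align 4) → ends 96
  lock at 96 (size 2, align 2) → ends 98
  uid at 98 (size 1, align 1) → ends 99
  tail pad 1 to reach multiple of 4
  total 100 bytes, alignment 4
112 − 100 = 12

12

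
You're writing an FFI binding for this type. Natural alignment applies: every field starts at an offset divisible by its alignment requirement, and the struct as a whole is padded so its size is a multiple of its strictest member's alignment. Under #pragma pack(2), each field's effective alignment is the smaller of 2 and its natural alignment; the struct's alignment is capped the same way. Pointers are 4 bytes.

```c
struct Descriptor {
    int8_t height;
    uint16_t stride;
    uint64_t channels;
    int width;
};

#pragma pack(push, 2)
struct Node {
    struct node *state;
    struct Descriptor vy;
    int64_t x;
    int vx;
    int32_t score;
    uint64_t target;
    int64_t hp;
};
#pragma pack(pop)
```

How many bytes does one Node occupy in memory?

Descriptor: @0: height [1B, align 1] → 1; +1 pad (align 2); @2: stride [2B, align 2] → 4; +4 pad (align 8); @8: channels [8B, align 8] → 16; @16: width [4B, align 4] → 20; +4 tail pad (align 8); size 24, align 8
@0: state [4B, align 2] → 4
@4: vy [24B, align 2] → 28
@28: x [8B, align 2] → 36
@36: vx [4B, align 2] → 40
@40: score [4B, align 2] → 44
@44: target [8B, align 2] → 52
@52: hp [8B, align 2] → 60
size 60, align 2

60 bytes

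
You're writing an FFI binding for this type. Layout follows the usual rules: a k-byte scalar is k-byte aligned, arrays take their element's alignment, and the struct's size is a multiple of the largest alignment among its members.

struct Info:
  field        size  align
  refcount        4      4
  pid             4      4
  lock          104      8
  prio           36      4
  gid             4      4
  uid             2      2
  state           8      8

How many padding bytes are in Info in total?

refcount at 0 (size 4, align 4) → ends 4
pid at 4 (size 4, align 4) → ends 8
lock at 8 (size 104, align 8) → ends 112
prio at 112 (size 36, align 4) → ends 148
gid at 148 (size 4, align 4) → ends 152
uid at 152 (size 2, align 2) → ends 154
pad 6 to align 8 for state
state at 160 (size 8, align 8) → ends 168
total 168 bytes, alignment 8
data bytes 162, size 168 → padding 6

6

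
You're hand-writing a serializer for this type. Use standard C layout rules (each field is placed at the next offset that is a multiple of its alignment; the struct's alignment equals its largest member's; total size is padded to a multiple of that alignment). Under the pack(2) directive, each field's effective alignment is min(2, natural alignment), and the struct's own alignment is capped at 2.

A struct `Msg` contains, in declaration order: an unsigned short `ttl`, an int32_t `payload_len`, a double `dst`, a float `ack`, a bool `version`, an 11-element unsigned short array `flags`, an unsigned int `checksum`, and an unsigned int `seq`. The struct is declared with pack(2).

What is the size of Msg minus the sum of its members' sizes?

ttl at 0 (size 2, align 2) → ends 2
payload_len at 2 (size 4, align 2) → ends 6
dst at 6 (size 8, align 2) → ends 14
ack at 14 (size 4, align 2) → ends 18
version at 18 (size 1, align 1) → ends 19
pad 1 to align 2 for flags
flags at 20 (size 22, align 2) → ends 42
checksum at 42 (size 4, align 2) → ends 46
seq at 46 (size 4, align 2) → ends 50
total 50 bytes, alignment 2
data bytes 49, size 50 → padding 1

1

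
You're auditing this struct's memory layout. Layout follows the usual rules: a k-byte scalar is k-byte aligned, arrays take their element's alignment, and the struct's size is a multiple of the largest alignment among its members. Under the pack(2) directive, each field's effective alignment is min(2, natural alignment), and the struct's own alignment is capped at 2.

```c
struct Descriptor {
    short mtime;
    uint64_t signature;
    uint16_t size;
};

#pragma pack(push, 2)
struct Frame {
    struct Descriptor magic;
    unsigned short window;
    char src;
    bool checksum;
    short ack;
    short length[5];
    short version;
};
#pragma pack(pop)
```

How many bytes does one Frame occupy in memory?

Descriptor: 0..2  mtime  (2B, 2-aligned); 2..8  -- padding (6B); 8..16  signature  (8B, 8-aligned); 16..18  size  (2B, 2-aligned); 18..24  -- tail padding (6B); sizeof = 24, alignof = 8
0..24  magic  (24B, 2-aligned)
24..26  window  (2B, 2-aligned)
26..27  src  (1B, 1-aligned)
27..28  checksum  (1B, 1-aligned)
28..30  ack  (2B, 2-aligned)
30..40  length  (10B, 2-aligned)
40..42  version  (2B, 2-aligned)
sizeof = 42, alignof = 2

42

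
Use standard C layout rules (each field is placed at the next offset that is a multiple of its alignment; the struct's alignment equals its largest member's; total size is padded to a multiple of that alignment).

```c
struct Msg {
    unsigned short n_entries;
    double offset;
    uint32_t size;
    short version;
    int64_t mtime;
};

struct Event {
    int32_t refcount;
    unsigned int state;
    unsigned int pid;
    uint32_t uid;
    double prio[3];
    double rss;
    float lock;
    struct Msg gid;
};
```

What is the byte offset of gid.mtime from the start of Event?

80

Msg: n_entries at 0 (size 2, align 2) → ends 2; pad 6 to align 8 for offset; offset at 8 (size 8, align 8) → ends 16; size at 16 (size 4, align 4) → ends 20; version at 20 (size 2, align 2) → ends 22; pad 2 to align 8 for mtime; mtime at 24 (size 8, align 8) → ends 32; total 32 bytes, alignment 8
refcount at 0 (size 4, align 4) → ends 4
state at 4 (size 4, align 4) → ends 8
pid at 8 (size 4, align 4) → ends 12
uid at 12 (size 4, align 4) → ends 16
prio at 16 (size 24, align 8) → ends 40
rss at 40 (size 8, align 8) → ends 48
lock at 48 (size 4, align 4) → ends 52
pad 4 to align 8 for gid
gid at 56 (size 32, align 8) → ends 88
within Msg: mtime at 24
56 + 24 = 80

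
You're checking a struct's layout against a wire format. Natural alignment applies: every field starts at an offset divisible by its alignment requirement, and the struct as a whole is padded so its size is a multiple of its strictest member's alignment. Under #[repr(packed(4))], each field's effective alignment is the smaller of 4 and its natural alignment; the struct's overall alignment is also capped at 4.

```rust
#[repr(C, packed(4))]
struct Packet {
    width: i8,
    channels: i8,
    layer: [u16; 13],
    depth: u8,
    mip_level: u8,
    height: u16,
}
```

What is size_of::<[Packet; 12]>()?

384

width at 0 (size 1, align 1) → ends 1
channels at 1 (size 1, align 1) → ends 2
layer at 2 (size 26, align 2) → ends 28
depth at 28 (size 1, align 1) → ends 29
mip_level at 29 (size 1, align 1) → ends 30
height at 30 (size 2, align 2) → ends 32
total 32 bytes, alignment 2
array of 12: 12 × 32 = 384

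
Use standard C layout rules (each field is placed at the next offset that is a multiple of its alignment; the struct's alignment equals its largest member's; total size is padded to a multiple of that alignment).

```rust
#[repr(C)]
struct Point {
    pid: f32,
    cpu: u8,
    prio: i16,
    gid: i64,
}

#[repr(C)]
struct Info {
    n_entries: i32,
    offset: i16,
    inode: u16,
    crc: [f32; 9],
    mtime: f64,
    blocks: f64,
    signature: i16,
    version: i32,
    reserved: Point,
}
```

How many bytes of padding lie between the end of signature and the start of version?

Point: @0: pid [4B, align 4] → 4; @4: cpu [1B, align 1] → 5; +1 pad (align 2); @6: prio [2B, align 2] → 8; @8: gid [8B, align 8] → 16; size 16, align 8
@0: n_entries [4B, align 4] → 4
@4: offset [2B, align 2] → 6
@6: inode [2B, align 2] → 8
@8: crc [36B, align 4] → 44
+4 pad (align 8)
@48: mtime [8B, align 8] → 56
@56: blocks [8B, align 8] → 64
@64: signature [2B, align 2] → 66
+2 pad (align 4)
@68: version [4B, align 4] → 72

2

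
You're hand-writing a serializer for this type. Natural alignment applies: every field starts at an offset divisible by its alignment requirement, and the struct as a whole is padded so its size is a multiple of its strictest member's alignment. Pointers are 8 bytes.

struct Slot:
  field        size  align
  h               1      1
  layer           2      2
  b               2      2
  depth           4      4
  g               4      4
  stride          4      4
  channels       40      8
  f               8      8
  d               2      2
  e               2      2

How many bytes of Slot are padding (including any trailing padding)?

0..1  h  (1B, 1-aligned)
1..2  -- padding (1B)
2..4  layer  (2B, 2-aligned)
4..6  b  (2B, 2-aligned)
6..8  -- padding (2B)
8..12  depth  (4B, 4-aligned)
12..16  g  (4B, 4-aligned)
16..20  stride  (4B, 4-aligned)
20..24  -- padding (4B)
24..64  channels  (40B, 8-aligned)
64..72  f  (8B, 8-aligned)
72..74  d  (2B, 2-aligned)
74..76  e  (2B, 2-aligned)
76..80  -- tail padding (4B)
sizeof = 80, alignof = 8
data bytes 69, size 80 → padding 11

11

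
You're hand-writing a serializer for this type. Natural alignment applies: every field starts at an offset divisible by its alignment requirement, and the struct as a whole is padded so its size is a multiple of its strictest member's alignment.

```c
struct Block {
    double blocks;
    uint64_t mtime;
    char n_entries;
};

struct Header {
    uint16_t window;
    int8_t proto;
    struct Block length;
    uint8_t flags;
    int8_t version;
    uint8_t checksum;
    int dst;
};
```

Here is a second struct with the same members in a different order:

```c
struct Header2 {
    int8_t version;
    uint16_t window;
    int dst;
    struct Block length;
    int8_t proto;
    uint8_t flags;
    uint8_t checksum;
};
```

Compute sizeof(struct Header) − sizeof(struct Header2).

0

Block: blocks at 0 (size 8, align 8) → ends 8; mtime at 8 (size 8, align 8) → ends 16; n_entries at 16 (size 1, align 1) → ends 17; tail pad 7 to reach multiple of 8; total 24 bytes, alignment 8
window at 0 (size 2, align 2) → ends 2
proto at 2 (size 1, align 1) → ends 3
pad 5 to align 8 for length
length at 8 (size 24, align 8) → ends 32
flags at 32 (size 1, align 1) → ends 33
version at 33 (size 1, align 1) → ends 34
checksum at 34 (size 1, align 1) → ends 35
pad 1 to align 4 for dst
dst at 36 (size 4, align 4) → ends 40
total 40 bytes, alignment 8
— Header2 —
version at 0 (size 1, align 1) → ends 1
pad 1 to align 2 for window
window at 2 (size 2, align 2) → ends 4
dst at 4 (size 4, align 4) → ends 8
length at 8 (size 24, align 8) → ends 32
proto at 32 (size 1, align 1) → ends 33
flags at 33 (size 1, align 1) → ends 34
checksum at 34 (size 1, align 1) → ends 35
tail pad 5 to reach multiple of 8
total 40 bytes, alignment 8
40 − 40 = 0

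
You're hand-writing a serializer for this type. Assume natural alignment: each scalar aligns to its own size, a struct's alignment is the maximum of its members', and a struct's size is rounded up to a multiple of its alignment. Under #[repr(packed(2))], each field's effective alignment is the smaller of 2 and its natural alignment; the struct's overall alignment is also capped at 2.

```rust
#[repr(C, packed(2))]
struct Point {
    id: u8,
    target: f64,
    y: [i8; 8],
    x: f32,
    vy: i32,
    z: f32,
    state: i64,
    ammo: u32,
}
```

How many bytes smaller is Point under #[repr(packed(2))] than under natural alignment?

14

natural layout:
  0..1  id  (1B, 1-aligned)
  1..8  -- padding (7B)
  8..16  target  (8B, 8-aligned)
  16..24  y  (8B, 1-aligned)
  24..28  x  (4B, 4-aligned)
  28..32  vy  (4B, 4-aligned)
  32..36  z  (4B, 4-aligned)
  36..40  -- padding (4B)
  40..48  state  (8B, 8-aligned)
  48..52  ammo  (4B, 4-aligned)
  52..56  -- tail padding (4B)
  sizeof = 56, alignof = 8
packed(2) layout:
  0..1  id  (1B, 1-aligned)
  1..2  -- padding (1B)
  2..10  target  (8B, 2-aligned)
  10..18  y  (8B, 1-aligned)
  18..22  x  (4B, 2-aligned)
  22..26  vy  (4B, 2-aligned)
  26..30  z  (4B, 2-aligned)
  30..38  state  (8B, 2-aligned)
  38..42  ammo  (4B, 2-aligned)
  sizeof = 42, alignof = 2
56 − 42 = 14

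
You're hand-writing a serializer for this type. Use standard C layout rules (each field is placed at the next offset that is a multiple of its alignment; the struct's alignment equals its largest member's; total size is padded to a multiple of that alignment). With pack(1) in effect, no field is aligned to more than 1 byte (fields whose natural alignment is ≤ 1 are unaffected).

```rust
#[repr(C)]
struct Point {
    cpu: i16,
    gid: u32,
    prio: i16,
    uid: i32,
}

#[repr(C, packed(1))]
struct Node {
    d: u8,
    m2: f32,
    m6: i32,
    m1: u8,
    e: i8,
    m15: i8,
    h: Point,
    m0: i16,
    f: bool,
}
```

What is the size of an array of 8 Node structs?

248

Point: @0: cpu [2B, align 2] → 2; +2 pad (align 4); @4: gid [4B, align 4] → 8; @8: prio [2B, align 2] → 10; +2 pad (align 4); @12: uid [4B, align 4] → 16; size 16, align 4
@0: d [1B, align 1] → 1
@1: m2 [4B, align 1] → 5
@5: m6 [4B, align 1] → 9
@9: m1 [1B, align 1] → 10
@10: e [1B, align 1] → 11
@11: m15 [1B, align 1] → 12
@12: h [16B, align 1] → 28
@28: m0 [2B, align 1] → 30
@30: f [1B, align 1] → 31
size 31, align 1
array of 8: 8 × 31 = 248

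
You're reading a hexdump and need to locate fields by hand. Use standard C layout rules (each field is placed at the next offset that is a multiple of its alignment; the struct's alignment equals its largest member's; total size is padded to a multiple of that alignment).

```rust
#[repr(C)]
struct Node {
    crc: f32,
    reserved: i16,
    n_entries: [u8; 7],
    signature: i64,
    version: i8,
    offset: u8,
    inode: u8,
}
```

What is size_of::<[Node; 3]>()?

96

@0: crc [4B, align 4] → 4
@4: reserved [2B, align 2] → 6
@6: n_entries [7B, align 1] → 13
+3 pad (align 8)
@16: signature [8B, align 8] → 24
@24: version [1B, align 1] → 25
@25: offset [1B, align 1] → 26
@26: inode [1B, align 1] → 27
+5 tail pad (align 8)
size 32, align 8
array of 3: 3 × 32 = 96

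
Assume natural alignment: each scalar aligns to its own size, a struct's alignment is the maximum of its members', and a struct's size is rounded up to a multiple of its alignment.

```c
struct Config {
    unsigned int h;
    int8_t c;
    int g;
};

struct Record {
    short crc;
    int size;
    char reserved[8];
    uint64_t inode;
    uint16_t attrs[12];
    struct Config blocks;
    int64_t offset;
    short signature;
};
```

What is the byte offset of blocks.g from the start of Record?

56

Config: h at 0 (size 4, align 4) → ends 4; c at 4 (size 1, align 1) → ends 5; pad 3 to align 4 for g; g at 8 (size 4, align 4) → ends 12; total 12 bytes, alignment 4
crc at 0 (size 2, align 2) → ends 2
pad 2 to align 4 for size
size at 4 (size 4, align 4) → ends 8
reserved at 8 (size 8, align 1) → ends 16
inode at 16 (size 8, align 8) → ends 24
attrs at 24 (size 24, align 2) → ends 48
blocks at 48 (size 12, align 4) → ends 60
within Config: g at 8
48 + 8 = 56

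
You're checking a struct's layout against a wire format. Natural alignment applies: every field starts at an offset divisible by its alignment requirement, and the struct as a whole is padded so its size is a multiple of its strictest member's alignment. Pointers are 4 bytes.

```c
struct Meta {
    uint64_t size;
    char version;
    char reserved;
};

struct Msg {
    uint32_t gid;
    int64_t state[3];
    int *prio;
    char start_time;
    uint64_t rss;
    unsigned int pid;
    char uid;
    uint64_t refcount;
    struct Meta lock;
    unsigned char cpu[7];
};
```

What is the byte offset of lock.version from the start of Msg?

Meta: size at 0 (size 8, align 8) → ends 8; version at 8 (size 1, align 1) → ends 9; reserved at 9 (size 1, align 1) → ends 10; tail pad 6 to reach multiple of 8; total 16 bytes, alignment 8
gid at 0 (size 4, align 4) → ends 4
pad 4 to align 8 for state
state at 8 (size 24, align 8) → ends 32
prio at 32 (size 4, align 4) → ends 36
start_time at 36 (size 1, align 1) → ends 37
pad 3 to align 8 for rss
rss at 40 (size 8, align 8) → ends 48
pid at 48 (size 4, align 4) → ends 52
uid at 52 (size 1, align 1) → ends 53
pad 3 to align 8 for refcount
refcount at 56 (size 8, align 8) → ends 64
lock at 64 (size 16, align 8) → ends 80
within Meta: version at 8
64 + 8 = 72

72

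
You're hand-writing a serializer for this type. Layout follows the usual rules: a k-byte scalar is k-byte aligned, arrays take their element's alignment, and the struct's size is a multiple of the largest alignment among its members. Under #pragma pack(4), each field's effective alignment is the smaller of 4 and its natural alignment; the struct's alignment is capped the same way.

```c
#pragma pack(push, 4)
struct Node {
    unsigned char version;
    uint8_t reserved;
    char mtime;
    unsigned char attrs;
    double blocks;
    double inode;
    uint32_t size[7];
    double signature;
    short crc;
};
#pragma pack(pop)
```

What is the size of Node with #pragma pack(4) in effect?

60

0..1  version  (1B, 1-aligned)
1..2  reserved  (1B, 1-aligned)
2..3  mtime  (1B, 1-aligned)
3..4  attrs  (1B, 1-aligned)
4..12  blocks  (8B, 4-aligned)
12..20  inode  (8B, 4-aligned)
20..48  size  (28B, 4-aligned)
48..56  signature  (8B, 4-aligned)
56..58  crc  (2B, 2-aligned)
58..60  -- tail padding (2B)
sizeof = 60, alignof = 4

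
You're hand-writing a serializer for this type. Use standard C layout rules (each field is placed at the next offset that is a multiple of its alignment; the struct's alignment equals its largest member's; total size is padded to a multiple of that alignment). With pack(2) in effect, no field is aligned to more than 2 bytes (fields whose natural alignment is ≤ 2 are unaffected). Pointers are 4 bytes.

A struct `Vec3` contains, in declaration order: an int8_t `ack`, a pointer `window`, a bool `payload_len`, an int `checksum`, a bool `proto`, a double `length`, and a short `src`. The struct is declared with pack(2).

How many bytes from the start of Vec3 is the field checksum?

8

ack at 0 (size 1, align 1) → ends 1
pad 1 to align 2 for window
window at 2 (size 4, align 2) → ends 6
payload_len at 6 (size 1, align 1) → ends 7
pad 1 to align 2 for checksum
checksum at 8 (size 4, align 2) → ends 12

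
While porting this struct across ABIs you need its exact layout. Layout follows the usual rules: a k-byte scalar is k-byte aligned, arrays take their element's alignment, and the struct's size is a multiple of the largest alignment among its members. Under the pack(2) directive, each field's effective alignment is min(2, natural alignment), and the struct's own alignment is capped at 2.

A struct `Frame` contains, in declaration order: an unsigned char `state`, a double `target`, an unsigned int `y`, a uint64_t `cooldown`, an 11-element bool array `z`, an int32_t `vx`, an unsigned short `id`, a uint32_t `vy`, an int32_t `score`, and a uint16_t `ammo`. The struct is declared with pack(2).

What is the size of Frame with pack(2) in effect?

state at 0 (size 1, align 1) → ends 1
pad 1 to align 2 for target
target at 2 (size 8, align 2) → ends 10
y at 10 (size 4, align 2) → ends 14
cooldown at 14 (size 8, align 2) → ends 22
z at 22 (size 11, align 1) → ends 33
pad 1 to align 2 for vx
vx at 34 (size 4, align 2) → ends 38
id at 38 (size 2, align 2) → ends 40
vy at 40 (size 4, align 2) → ends 44
score at 44 (size 4, align 2) → ends 48
ammo at 48 (size 2, align 2) → ends 50
total 50 bytes, alignment 2

50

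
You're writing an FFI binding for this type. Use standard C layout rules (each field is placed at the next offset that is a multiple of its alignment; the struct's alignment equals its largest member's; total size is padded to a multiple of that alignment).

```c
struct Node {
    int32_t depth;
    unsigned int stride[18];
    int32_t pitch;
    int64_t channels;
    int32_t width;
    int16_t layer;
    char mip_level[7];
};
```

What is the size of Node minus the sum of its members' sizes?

3

0..4  depth  (4B, 4-aligned)
4..76  stride  (72B, 4-aligned)
76..80  pitch  (4B, 4-aligned)
80..88  channels  (8B, 8-aligned)
88..92  width  (4B, 4-aligned)
92..94  layer  (2B, 2-aligned)
94..101  mip_level  (7B, 1-aligned)
101..104  -- tail padding (3B)
sizeof = 104, alignof = 8
data bytes 101, size 104 → padding 3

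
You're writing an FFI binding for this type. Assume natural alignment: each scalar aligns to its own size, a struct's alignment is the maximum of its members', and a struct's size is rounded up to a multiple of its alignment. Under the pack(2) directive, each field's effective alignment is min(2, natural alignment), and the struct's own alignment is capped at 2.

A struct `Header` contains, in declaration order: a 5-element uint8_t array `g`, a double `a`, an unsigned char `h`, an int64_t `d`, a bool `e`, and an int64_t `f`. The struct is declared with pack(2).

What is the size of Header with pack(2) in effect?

@0: g [5B, align 1] → 5
+1 pad (align 2)
@6: a [8B, align 2] → 14
@14: h [1B, align 1] → 15
+1 pad (align 2)
@16: d [8B, align 2] → 24
@24: e [1B, align 1] → 25
+1 pad (align 2)
@26: f [8B, align 2] → 34
size 34, align 2

34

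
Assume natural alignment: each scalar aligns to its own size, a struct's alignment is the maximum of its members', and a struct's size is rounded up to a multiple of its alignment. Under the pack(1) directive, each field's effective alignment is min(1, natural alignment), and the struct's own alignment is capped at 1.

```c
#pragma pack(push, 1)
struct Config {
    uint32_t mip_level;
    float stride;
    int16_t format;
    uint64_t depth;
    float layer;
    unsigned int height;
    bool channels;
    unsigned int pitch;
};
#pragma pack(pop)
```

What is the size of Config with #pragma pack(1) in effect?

31

mip_level at 0 (size 4, align 1) → ends 4
stride at 4 (size 4, align 1) → ends 8
format at 8 (size 2, align 1) → ends 10
depth at 10 (size 8, align 1) → ends 18
layer at 18 (size 4, align 1) → ends 22
height at 22 (size 4, align 1) → ends 26
channels at 26 (size 1, align 1) → ends 27
pitch at 27 (size 4, align 1) → ends 31
total 31 bytes, alignment 1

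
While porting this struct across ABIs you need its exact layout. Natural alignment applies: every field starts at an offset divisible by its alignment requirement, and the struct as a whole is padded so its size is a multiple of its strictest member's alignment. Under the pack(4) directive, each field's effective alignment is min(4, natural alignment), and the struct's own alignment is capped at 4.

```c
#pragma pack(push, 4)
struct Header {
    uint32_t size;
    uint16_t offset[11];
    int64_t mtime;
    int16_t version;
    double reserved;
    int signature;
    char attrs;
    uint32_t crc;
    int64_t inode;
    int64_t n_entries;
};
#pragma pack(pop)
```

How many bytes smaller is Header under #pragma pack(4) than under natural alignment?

12

natural layout:
  size at 0 (size 4, align 4) → ends 4
  offset at 4 (size 22, align 2) → ends 26
  pad 6 to align 8 for mtime
  mtime at 32 (size 8, align 8) → ends 40
  version at 40 (size 2, align 2) → ends 42
  pad 6 to align 8 for reserved
  reserved at 48 (size 8, align 8) → ends 56
  signature at 56 (size 4, align 4) → ends 60
  attrs at 60 (size 1, align 1) → ends 61
  pad 3 to align 4 for crc
  crc at 64 (size 4, align 4) → ends 68
  pad 4 to align 8 for inode
  inode at 72 (size 8, align 8) → ends 80
  n_entries at 80 (size 8, align 8) → ends 88
  total 88 bytes, alignment 8
packed(4) layout:
  size at 0 (size 4, align 4) → ends 4
  offset at 4 (size 22, align 2) → ends 26
  pad 2 to align 4 for mtime
  mtime at 28 (size 8, align 4) → ends 36
  version at 36 (size 2, align 2) → ends 38
  pad 2 to align 4 for reserved
  reserved at 40 (size 8, align 4) → ends 48
  signature at 48 (size 4, align 4) → ends 52
  attrs at 52 (size 1, align 1) → ends 53
  pad 3 to align 4 for crc
  crc at 56 (size 4, align 4) → ends 60
  inode at 60 (size 8, align 4) → ends 68
  n_entries at 68 (size 8, align 4) → ends 76
  total 76 bytes, alignment 4
88 − 76 = 12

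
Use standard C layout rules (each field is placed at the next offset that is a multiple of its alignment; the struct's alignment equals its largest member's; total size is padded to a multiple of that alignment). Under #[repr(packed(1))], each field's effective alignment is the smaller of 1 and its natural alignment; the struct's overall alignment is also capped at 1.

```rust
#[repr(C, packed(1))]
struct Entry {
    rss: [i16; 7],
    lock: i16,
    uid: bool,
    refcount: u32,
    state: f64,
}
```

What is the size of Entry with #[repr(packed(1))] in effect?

@0: rss [14B, align 1] → 14
@14: lock [2B, align 1] → 16
@16: uid [1B, align 1] → 17
@17: refcount [4B, align 1] → 21
@21: state [8B, align 1] → 29
size 29, align 1

29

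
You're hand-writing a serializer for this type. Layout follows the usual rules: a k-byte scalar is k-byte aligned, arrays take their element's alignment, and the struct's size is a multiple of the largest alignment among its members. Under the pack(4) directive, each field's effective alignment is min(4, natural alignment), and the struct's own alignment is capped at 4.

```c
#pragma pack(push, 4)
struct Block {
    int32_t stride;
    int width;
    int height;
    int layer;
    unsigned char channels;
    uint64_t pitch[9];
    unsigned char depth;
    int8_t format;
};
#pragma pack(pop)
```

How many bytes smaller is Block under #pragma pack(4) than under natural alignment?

natural layout:
  0..4  stride  (4B, 4-aligned)
  4..8  width  (4B, 4-aligned)
  8..12  height  (4B, 4-aligned)
  12..16  layer  (4B, 4-aligned)
  16..17  channels  (1B, 1-aligned)
  17..24  -- padding (7B)
  24..96  pitch  (72B, 8-aligned)
  96..97  depth  (1B, 1-aligned)
  97..98  format  (1B, 1-aligned)
  98..104  -- tail padding (6B)
  sizeof = 104, alignof = 8
packed(4) layout:
  0..4  stride  (4B, 4-aligned)
  4..8  width  (4B, 4-aligned)
  8..12  height  (4B, 4-aligned)
  12..16  layer  (4B, 4-aligned)
  16..17  channels  (1B, 1-aligned)
  17..20  -- padding (3B)
  20..92  pitch  (72B, 4-aligned)
  92..93  depth  (1B, 1-aligned)
  93..94  format  (1B, 1-aligned)
  94..96  -- tail padding (2B)
  sizeof = 96, alignof = 4
104 − 96 = 8

8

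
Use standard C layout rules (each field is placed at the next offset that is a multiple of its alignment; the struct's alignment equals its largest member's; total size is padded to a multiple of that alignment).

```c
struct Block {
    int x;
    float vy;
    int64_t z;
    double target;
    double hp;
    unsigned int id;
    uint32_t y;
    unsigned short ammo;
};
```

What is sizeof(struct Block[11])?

0..4  x  (4B, 4-aligned)
4..8  vy  (4B, 4-aligned)
8..16  z  (8B, 8-aligned)
16..24  target  (8B, 8-aligned)
24..32  hp  (8B, 8-aligned)
32..36  id  (4B, 4-aligned)
36..40  y  (4B, 4-aligned)
40..42  ammo  (2B, 2-aligned)
42..48  -- tail padding (6B)
sizeof = 48, alignof = 8
array of 11: 11 × 48 = 528

528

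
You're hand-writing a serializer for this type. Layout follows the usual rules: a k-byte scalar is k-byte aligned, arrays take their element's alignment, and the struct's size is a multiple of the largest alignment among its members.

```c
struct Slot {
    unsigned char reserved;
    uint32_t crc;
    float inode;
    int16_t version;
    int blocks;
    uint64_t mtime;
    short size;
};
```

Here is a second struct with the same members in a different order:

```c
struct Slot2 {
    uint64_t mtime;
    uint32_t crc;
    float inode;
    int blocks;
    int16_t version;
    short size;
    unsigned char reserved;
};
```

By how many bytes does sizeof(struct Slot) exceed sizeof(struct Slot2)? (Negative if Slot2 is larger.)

8

0..1  reserved  (1B, 1-aligned)
1..4  -- padding (3B)
4..8  crc  (4B, 4-aligned)
8..12  inode  (4B, 4-aligned)
12..14  version  (2B, 2-aligned)
14..16  -- padding (2B)
16..20  blocks  (4B, 4-aligned)
20..24  -- padding (4B)
24..32  mtime  (8B, 8-aligned)
32..34  size  (2B, 2-aligned)
34..40  -- tail padding (6B)
sizeof = 40, alignof = 8
— Slot2 —
0..8  mtime  (8B, 8-aligned)
8..12  crc  (4B, 4-aligned)
12..16  inode  (4B, 4-aligned)
16..20  blocks  (4B, 4-aligned)
20..22  version  (2B, 2-aligned)
22..24  size  (2B, 2-aligned)
24..25  reserved  (1B, 1-aligned)
25..32  -- tail padding (7B)
sizeof = 32, alignof = 8
40 − 32 = 8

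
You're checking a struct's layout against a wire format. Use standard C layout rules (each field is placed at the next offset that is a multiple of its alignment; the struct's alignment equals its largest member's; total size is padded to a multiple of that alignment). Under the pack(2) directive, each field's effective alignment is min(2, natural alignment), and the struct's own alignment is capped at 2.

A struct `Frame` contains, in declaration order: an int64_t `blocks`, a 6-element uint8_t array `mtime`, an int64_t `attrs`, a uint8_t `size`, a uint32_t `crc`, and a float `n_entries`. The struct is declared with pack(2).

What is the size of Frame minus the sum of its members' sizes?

1

@0: blocks [8B, align 2] → 8
@8: mtime [6B, align 1] → 14
@14: attrs [8B, align 2] → 22
@22: size [1B, align 1] → 23
+1 pad (align 2)
@24: crc [4B, align 2] → 28
@28: n_entries [4B, align 2] → 32
size 32, align 2
data bytes 31, size 32 → padding 1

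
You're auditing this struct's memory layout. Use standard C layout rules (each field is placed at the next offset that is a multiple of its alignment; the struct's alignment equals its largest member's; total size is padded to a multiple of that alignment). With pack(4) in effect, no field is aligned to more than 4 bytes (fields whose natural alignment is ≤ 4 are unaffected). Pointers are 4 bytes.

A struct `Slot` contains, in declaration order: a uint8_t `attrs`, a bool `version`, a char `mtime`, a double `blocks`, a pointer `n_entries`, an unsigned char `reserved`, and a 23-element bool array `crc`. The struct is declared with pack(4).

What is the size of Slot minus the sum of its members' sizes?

0..1  attrs  (1B, 1-aligned)
1..2  version  (1B, 1-aligned)
2..3  mtime  (1B, 1-aligned)
3..4  -- padding (1B)
4..12  blocks  (8B, 4-aligned)
12..16  n_entries  (4B, 4-aligned)
16..17  reserved  (1B, 1-aligned)
17..40  crc  (23B, 1-aligned)
sizeof = 40, alignof = 4
data bytes 39, size 40 → padding 1

1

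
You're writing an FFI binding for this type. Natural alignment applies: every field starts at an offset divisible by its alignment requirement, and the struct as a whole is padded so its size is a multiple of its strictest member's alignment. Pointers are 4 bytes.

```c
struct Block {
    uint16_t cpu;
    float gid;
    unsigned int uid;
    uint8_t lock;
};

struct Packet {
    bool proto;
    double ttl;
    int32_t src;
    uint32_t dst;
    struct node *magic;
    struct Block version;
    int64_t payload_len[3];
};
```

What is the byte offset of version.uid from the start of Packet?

36

Block: @0: cpu [2B, align 2] → 2; +2 pad (align 4); @4: gid [4B, align 4] → 8; @8: uid [4B, align 4] → 12; @12: lock [1B, align 1] → 13; +3 tail pad (align 4); size 16, align 4
@0: proto [1B, align 1] → 1
+7 pad (align 8)
@8: ttl [8B, align 8] → 16
@16: src [4B, align 4] → 20
@20: dst [4B, align 4] → 24
@24: magic [4B, align 4] → 28
@28: version [16B, align 4] → 44
within Block: uid at 8
28 + 8 = 36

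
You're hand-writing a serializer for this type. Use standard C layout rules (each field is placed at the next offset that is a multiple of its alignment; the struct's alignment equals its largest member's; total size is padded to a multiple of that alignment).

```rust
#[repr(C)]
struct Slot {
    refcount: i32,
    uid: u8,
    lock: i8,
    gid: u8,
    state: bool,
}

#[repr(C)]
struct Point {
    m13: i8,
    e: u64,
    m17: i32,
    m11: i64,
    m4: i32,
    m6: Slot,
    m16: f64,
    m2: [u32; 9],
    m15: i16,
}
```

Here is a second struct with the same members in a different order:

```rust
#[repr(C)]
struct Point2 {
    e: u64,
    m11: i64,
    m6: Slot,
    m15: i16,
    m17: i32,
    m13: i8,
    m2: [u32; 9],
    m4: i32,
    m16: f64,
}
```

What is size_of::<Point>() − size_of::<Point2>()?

Slot: refcount at 0 (size 4, align 4) → ends 4; uid at 4 (size 1, align 1) → ends 5; lock at 5 (size 1, align 1) → ends 6; gid at 6 (size 1, align 1) → ends 7; state at 7 (size 1, align 1) → ends 8; total 8 bytes, alignment 4
m13 at 0 (size 1, align 1) → ends 1
pad 7 to align 8 for e
e at 8 (size 8, align 8) → ends 16
m17 at 16 (size 4, align 4) → ends 20
pad 4 to align 8 for m11
m11 at 24 (size 8, align 8) → ends 32
m4 at 32 (size 4, align 4) → ends 36
m6 at 36 (size 8, align 4) → ends 44
pad 4 to align 8 for m16
m16 at 48 (size 8, align 8) → ends 56
m2 at 56 (size 36, align 4) → ends 92
m15 at 92 (size 2, align 2) → ends 94
tail pad 2 to reach multiple of 8
total 96 bytes, alignment 8
— Point2 —
e at 0 (size 8, align 8) → ends 8
m11 at 8 (size 8, align 8) → ends 16
m6 at 16 (size 8, align 4) → ends 24
m15 at 24 (size 2, align 2) → ends 26
pad 2 to align 4 for m17
m17 at 28 (size 4, align 4) → ends 32
m13 at 32 (size 1, align 1) → ends 33
pad 3 to align 4 for m2
m2 at 36 (size 36, align 4) → ends 72
m4 at 72 (size 4, align 4) → ends 76
pad 4 to align 8 for m16
m16 at 80 (size 8, align 8) → ends 88
total 88 bytes, alignment 8
96 − 88 = 8

8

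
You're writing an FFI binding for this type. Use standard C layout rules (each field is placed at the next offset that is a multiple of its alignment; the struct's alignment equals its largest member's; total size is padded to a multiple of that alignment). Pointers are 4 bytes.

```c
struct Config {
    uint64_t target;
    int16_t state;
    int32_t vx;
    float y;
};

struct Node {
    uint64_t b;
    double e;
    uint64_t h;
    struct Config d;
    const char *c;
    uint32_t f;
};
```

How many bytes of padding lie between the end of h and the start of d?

Config: 0..8  target  (8B, 8-aligned); 8..10  state  (2B, 2-aligned); 10..12  -- padding (2B); 12..16  vx  (4B, 4-aligned); 16..20  y  (4B, 4-aligned); 20..24  -- tail padding (4B); sizeof = 24, alignof = 8
0..8  b  (8B, 8-aligned)
8..16  e  (8B, 8-aligned)
16..24  h  (8B, 8-aligned)
24..48  d  (24B, 8-aligned)

0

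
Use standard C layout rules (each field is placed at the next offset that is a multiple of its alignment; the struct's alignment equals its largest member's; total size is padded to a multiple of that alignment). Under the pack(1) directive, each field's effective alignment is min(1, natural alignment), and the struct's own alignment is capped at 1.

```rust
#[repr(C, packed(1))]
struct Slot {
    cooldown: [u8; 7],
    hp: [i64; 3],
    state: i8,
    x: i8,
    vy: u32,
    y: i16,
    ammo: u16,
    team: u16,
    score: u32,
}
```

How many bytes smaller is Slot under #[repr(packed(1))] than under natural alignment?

9

natural layout:
  0..7  cooldown  (7B, 1-aligned)
  7..8  -- padding (1B)
  8..32  hp  (24B, 8-aligned)
  32..33  state  (1B, 1-aligned)
  33..34  x  (1B, 1-aligned)
  34..36  -- padding (2B)
  36..40  vy  (4B, 4-aligned)
  40..42  y  (2B, 2-aligned)
  42..44  ammo  (2B, 2-aligned)
  44..46  team  (2B, 2-aligned)
  46..48  -- padding (2B)
  48..52  score  (4B, 4-aligned)
  52..56  -- tail padding (4B)
  sizeof = 56, alignof = 8
packed(1) layout:
  0..7  cooldown  (7B, 1-aligned)
  7..31  hp  (24B, 1-aligned)
  31..32  state  (1B, 1-aligned)
  32..33  x  (1B, 1-aligned)
  33..37  vy  (4B, 1-aligned)
  37..39  y  (2B, 1-aligned)
  39..41  ammo  (2B, 1-aligned)
  41..43  team  (2B, 1-aligned)
  43..47  score  (4B, 1-aligned)
  sizeof = 47, alignof = 1
56 − 47 = 9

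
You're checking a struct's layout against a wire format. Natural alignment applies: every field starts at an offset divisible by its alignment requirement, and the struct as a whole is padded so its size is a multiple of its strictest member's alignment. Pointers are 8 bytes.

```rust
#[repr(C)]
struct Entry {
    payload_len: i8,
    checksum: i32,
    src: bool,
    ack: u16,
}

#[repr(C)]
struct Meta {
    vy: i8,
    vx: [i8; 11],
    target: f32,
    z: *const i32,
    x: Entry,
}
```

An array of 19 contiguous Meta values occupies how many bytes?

760

Entry: @0: payload_len [1B, align 1] → 1; +3 pad (align 4); @4: checksum [4B, align 4] → 8; @8: src [1B, align 1] → 9; +1 pad (align 2); @10: ack [2B, align 2] → 12; size 12, align 4
@0: vy [1B, align 1] → 1
@1: vx [11B, align 1] → 12
@12: target [4B, align 4] → 16
@16: z [8B, align 8] → 24
@24: x [12B, align 4] → 36
+4 tail pad (align 8)
size 40, align 8
array of 19: 19 × 40 = 760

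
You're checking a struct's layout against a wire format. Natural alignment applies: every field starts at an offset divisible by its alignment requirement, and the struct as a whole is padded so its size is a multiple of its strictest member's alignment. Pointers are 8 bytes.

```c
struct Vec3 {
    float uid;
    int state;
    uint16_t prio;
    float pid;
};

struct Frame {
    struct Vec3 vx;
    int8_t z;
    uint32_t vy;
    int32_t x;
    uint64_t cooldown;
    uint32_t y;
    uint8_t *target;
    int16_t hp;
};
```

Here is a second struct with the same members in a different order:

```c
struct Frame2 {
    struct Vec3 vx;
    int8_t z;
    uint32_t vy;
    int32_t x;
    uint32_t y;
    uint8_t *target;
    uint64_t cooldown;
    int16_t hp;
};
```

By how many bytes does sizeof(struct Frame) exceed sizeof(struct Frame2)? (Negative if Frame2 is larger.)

8

Vec3: @0: uid [4B, align 4] → 4; @4: state [4B, align 4] → 8; @8: prio [2B, align 2] → 10; +2 pad (align 4); @12: pid [4B, align 4] → 16; size 16, align 4
@0: vx [16B, align 4] → 16
@16: z [1B, align 1] → 17
+3 pad (align 4)
@20: vy [4B, align 4] → 24
@24: x [4B, align 4] → 28
+4 pad (align 8)
@32: cooldown [8B, align 8] → 40
@40: y [4B, align 4] → 44
+4 pad (align 8)
@48: target [8B, align 8] → 56
@56: hp [2B, align 2] → 58
+6 tail pad (align 8)
size 64, align 8
— Frame2 —
@0: vx [16B, align 4] → 16
@16: z [1B, align 1] → 17
+3 pad (align 4)
@20: vy [4B, align 4] → 24
@24: x [4B, align 4] → 28
@28: y [4B, align 4] → 32
@32: target [8B, align 8] → 40
@40: cooldown [8B, align 8] → 48
@48: hp [2B, align 2] → 50
+6 tail pad (align 8)
size 56, align 8
64 − 56 = 8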